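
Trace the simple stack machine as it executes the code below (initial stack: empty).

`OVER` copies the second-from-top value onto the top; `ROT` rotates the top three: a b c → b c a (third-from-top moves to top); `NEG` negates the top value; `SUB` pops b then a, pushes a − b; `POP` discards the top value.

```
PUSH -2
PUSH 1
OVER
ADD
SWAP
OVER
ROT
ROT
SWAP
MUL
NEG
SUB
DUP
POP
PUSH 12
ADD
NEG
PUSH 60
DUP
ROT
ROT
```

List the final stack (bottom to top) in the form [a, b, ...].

[60, -13, 60]

PUSH -2 -> [-2]
PUSH 1  -> [-2, 1]
OVER    -> [-2, 1, -2]
ADD     -> [-2, -1]
SWAP    -> [-1, -2]
OVER    -> [-1, -2, -1]
ROT     -> [-2, -1, -1]
ROT     -> [-1, -1, -2]
SWAP    -> [-1, -2, -1]
MUL     -> [-1, 2]
NEG     -> [-1, -2]
SUB     -> [1]
DUP     -> [1, 1]
POP     -> [1]
PUSH 12 -> [1, 12]
ADD     -> [13]
NEG     -> [-13]
PUSH 60 -> [-13, 60]
DUP     -> [-13, 60, 60]
ROT     -> [60, 60, -13]
ROT     -> [60, -13, 60]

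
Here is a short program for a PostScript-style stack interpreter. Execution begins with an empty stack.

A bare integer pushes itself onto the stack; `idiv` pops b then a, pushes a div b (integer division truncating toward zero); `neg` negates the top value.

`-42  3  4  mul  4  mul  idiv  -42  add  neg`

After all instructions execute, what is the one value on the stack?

-42  → [-42]
3    → [-42, 3]
4    → [-42, 3, 4]
mul  → [-42, 12]
4    → [-42, 12, 4]
mul  → [-42, 48]
idiv → [0]
-42  → [0, -42]
add  → [-42]
neg  → [42]

42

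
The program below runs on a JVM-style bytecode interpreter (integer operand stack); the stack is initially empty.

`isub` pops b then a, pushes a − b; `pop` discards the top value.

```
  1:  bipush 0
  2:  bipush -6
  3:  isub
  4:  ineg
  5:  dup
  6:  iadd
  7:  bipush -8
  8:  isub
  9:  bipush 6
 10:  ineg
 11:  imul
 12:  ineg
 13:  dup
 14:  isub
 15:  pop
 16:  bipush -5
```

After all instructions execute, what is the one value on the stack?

bipush 0  → [0]
bipush -6 → [0, -6]
isub      → [6]
ineg      → [-6]
dup       → [-6, -6]
iadd      → [-12]
bipush -8 → [-12, -8]
isub      → [-4]
bipush 6  → [-4, 6]
ineg      → [-4, -6]
imul      → [24]
ineg      → [-24]
dup       → [-24, -24]
isub      → [0]
pop       → []
bipush -5 → [-5]

-5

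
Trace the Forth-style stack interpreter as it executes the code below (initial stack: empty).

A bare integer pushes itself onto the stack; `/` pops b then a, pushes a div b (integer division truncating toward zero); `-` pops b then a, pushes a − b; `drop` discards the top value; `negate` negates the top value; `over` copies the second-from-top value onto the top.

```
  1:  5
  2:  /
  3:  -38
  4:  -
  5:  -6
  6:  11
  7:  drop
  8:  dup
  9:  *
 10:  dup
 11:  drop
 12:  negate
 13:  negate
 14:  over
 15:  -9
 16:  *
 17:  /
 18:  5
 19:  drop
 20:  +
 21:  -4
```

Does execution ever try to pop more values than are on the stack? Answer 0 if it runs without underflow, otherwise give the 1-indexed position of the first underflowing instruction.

2

5  [5]
/  — needs 2 operands, stack has 1 → underflow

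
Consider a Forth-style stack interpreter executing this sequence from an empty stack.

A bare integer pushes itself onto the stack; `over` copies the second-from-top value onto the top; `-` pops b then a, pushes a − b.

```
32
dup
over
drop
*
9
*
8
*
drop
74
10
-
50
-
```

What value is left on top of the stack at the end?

14

32   → [32]
dup  → [32, 32]
over → [32, 32, 32]
drop → [32, 32]
*    → [1024]
9    → [1024, 9]
*    → [9216]
8    → [9216, 8]
*    → [73728]
drop → []
74   → [74]
10   → [74, 10]
-    → [64]
50   → [64, 50]
-    → [14]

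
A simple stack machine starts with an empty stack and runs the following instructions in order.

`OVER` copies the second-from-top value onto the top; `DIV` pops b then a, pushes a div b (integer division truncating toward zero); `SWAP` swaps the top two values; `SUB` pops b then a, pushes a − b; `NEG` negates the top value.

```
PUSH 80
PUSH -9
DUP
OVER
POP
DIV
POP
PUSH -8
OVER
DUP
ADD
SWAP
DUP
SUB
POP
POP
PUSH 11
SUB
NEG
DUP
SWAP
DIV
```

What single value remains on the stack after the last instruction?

PUSH 80  [80]
PUSH -9  [80, -9]
DUP      [80, -9, -9]
OVER     [80, -9, -9, -9]
POP      [80, -9, -9]
DIV      [80, 1]
POP      [80]
PUSH -8  [80, -8]
OVER     [80, -8, 80]
DUP      [80, -8, 80, 80]
ADD      [80, -8, 160]
SWAP     [80, 160, -8]
DUP      [80, 160, -8, -8]
SUB      [80, 160, 0]
POP      [80, 160]
POP      [80]
PUSH 11  [80, 11]
SUB      [69]
NEG      [-69]
DUP      [-69, -69]
SWAP     [-69, -69]
DIV      [1]

1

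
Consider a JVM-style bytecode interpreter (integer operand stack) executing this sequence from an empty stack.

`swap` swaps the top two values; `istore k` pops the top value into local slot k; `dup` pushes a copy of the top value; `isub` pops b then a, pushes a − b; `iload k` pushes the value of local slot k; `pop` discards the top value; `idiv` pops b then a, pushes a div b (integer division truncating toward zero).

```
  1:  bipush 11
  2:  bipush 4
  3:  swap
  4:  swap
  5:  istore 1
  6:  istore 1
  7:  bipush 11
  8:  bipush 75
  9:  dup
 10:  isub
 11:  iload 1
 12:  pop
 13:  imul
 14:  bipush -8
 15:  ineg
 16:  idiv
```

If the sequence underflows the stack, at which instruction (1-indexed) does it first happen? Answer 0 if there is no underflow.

bipush 11  11
bipush 4   11 4
swap       4 11
swap       11 4
istore 1   11
istore 1   (empty)
bipush 11  11
bipush 75  11 75
dup        11 75 75
isub       11 0
iload 1    11 0 11
pop        11 0
imul       0
bipush -8  0 -8
ineg       0 8
idiv       0

0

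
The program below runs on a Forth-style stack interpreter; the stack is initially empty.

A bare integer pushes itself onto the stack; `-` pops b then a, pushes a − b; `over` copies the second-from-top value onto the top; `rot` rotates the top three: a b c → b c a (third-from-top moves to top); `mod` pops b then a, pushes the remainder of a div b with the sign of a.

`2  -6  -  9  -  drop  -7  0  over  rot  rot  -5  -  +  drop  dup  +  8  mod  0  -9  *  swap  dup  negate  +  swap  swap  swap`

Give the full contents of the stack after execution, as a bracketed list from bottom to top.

[0, 0]

2       2
-6      2 -6
-       8
9       8 9
-       -1
drop    (empty)
-7      -7
0       -7 0
over    -7 0 -7
rot     0 -7 -7
rot     -7 -7 0
-5      -7 -7 0 -5
-       -7 -7 5
+       -7 -2
drop    -7
dup     -7 -7
+       -14
8       -14 8
mod     -6
0       -6 0
-9      -6 0 -9
*       -6 0
swap    0 -6
dup     0 -6 -6
negate  0 -6 6
+       0 0
swap    0 0
swap    0 0
swap    0 0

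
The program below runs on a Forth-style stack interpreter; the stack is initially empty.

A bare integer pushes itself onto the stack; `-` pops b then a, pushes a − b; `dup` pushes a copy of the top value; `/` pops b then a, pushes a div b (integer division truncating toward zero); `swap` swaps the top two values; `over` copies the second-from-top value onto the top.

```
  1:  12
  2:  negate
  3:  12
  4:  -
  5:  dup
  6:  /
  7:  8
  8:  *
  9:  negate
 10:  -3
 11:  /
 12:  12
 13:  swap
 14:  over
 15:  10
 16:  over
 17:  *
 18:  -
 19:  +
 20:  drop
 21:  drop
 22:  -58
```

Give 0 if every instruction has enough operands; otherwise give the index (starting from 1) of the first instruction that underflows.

0

12     -> [12]
negate -> [-12]
12     -> [-12, 12]
-      -> [-24]
dup    -> [-24, -24]
/      -> [1]
8      -> [1, 8]
*      -> [8]
negate -> [-8]
-3     -> [-8, -3]
/      -> [2]
12     -> [2, 12]
swap   -> [12, 2]
over   -> [12, 2, 12]
10     -> [12, 2, 12, 10]
over   -> [12, 2, 12, 10, 12]
*      -> [12, 2, 12, 120]
-      -> [12, 2, -108]
+      -> [12, -106]
drop   -> [12]
drop   -> []
-58    -> [-58]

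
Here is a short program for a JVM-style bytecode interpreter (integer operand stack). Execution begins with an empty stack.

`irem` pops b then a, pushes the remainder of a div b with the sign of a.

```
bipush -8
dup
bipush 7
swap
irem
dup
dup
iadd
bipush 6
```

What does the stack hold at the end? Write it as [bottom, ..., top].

[-8, 7, 14, 6]

bipush -8  -8
dup        -8 -8
bipush 7   -8 -8 7
swap       -8 7 -8
irem       -8 7
dup        -8 7 7
dup        -8 7 7 7
iadd       -8 7 14
bipush 6   -8 7 14 6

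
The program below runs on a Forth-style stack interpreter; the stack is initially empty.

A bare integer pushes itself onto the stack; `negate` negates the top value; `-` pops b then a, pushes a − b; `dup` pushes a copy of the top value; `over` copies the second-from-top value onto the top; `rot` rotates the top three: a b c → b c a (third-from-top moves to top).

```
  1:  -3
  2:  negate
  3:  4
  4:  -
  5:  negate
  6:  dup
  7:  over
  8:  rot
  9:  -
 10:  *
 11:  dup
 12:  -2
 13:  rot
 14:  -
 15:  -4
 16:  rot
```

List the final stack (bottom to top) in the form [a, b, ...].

-3     : -3
negate : 3
4      : 3 4
-      : -1
negate : 1
dup    : 1 1
over   : 1 1 1
rot    : 1 1 1
-      : 1 0
*      : 0
dup    : 0 0
-2     : 0 0 -2
rot    : 0 -2 0
-      : 0 -2
-4     : 0 -2 -4
rot    : -2 -4 0

[-2, -4, 0]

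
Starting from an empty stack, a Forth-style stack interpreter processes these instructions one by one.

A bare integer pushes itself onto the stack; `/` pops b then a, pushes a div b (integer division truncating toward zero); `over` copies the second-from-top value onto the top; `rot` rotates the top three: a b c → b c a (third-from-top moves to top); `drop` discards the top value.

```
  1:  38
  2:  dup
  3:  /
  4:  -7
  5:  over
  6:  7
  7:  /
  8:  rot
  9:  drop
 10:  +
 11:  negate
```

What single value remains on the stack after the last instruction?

38     : 38
dup    : 38 38
/      : 1
-7     : 1 -7
over   : 1 -7 1
7      : 1 -7 1 7
/      : 1 -7 0
rot    : -7 0 1
drop   : -7 0
+      : -7
negate : 7

7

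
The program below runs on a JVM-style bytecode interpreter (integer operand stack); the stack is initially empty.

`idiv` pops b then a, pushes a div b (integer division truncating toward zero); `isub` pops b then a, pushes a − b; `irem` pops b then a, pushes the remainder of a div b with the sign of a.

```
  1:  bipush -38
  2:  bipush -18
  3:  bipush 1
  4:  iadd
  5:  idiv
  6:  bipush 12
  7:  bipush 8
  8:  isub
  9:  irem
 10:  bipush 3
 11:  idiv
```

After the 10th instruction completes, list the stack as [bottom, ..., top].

bipush -38  [-38]
bipush -18  [-38, -18]
bipush 1    [-38, -18, 1]
iadd        [-38, -17]
idiv        [2]
bipush 12   [2, 12]
bipush 8    [2, 12, 8]
isub        [2, 4]
irem        [2]
bipush 3    [2, 3]

[2, 3]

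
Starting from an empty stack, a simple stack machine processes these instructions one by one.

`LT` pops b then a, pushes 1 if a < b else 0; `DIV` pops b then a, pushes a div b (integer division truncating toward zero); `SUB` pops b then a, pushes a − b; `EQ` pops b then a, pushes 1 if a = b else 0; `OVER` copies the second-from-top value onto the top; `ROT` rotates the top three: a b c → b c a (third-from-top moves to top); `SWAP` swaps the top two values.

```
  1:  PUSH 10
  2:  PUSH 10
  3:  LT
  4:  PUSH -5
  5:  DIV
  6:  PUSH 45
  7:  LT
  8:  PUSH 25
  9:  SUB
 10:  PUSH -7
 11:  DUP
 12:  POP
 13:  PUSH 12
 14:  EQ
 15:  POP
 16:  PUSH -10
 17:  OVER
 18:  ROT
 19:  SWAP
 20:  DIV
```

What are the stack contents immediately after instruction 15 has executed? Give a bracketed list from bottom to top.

PUSH 10 → 10
PUSH 10 → 10 10
LT      → 0
PUSH -5 → 0 -5
DIV     → 0
PUSH 45 → 0 45
LT      → 1
PUSH 25 → 1 25
SUB     → -24
PUSH -7 → -24 -7
DUP     → -24 -7 -7
POP     → -24 -7
PUSH 12 → -24 -7 12
EQ      → -24 0
POP     → -24

[-24]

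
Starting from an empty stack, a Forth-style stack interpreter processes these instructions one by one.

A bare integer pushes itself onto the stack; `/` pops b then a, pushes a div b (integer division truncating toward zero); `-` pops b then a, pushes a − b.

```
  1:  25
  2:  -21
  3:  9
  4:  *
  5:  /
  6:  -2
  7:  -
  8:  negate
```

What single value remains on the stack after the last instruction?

25      25
-21     25 -21
9       25 -21 9
*       25 -189
/       0
-2      0 -2
-       2
negate  -2

-2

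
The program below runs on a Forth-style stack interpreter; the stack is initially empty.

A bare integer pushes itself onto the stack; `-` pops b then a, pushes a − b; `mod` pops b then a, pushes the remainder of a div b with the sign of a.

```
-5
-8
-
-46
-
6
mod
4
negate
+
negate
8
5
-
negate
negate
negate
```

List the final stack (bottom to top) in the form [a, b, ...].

-5     : -5
-8     : -5 -8
-      : 3
-46    : 3 -46
-      : 49
6      : 49 6
mod    : 1
4      : 1 4
negate : 1 -4
+      : -3
negate : 3
8      : 3 8
5      : 3 8 5
-      : 3 3
negate : 3 -3
negate : 3 3
negate : 3 -3

[3, -3]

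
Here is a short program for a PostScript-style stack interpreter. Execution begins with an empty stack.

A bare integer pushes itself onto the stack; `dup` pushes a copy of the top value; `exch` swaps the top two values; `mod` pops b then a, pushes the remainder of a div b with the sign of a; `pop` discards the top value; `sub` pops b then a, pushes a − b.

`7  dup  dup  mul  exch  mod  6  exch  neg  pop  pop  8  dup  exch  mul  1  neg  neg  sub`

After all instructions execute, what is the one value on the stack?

7    → [7]
dup  → [7, 7]
dup  → [7, 7, 7]
mul  → [7, 49]
exch → [49, 7]
mod  → [0]
6    → [0, 6]
exch → [6, 0]
neg  → [6, 0]
pop  → [6]
pop  → []
8    → [8]
dup  → [8, 8]
exch → [8, 8]
mul  → [64]
1    → [64, 1]
neg  → [64, -1]
neg  → [64, 1]
sub  → [63]

63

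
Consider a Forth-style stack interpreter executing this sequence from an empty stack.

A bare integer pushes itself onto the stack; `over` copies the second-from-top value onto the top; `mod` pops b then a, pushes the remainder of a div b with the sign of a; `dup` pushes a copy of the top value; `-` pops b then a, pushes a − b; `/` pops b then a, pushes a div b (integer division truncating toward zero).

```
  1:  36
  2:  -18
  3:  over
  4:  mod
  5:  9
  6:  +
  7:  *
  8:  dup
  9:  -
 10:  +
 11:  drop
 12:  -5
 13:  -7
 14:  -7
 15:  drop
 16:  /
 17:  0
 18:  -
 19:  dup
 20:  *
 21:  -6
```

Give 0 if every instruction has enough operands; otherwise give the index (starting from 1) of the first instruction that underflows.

36   : 36
-18  : 36 -18
over : 36 -18 36
mod  : 36 -18
9    : 36 -18 9
+    : 36 -9
*    : -324
dup  : -324 -324
-    : 0
+  — needs 2 operands, stack has 1 → underflow

10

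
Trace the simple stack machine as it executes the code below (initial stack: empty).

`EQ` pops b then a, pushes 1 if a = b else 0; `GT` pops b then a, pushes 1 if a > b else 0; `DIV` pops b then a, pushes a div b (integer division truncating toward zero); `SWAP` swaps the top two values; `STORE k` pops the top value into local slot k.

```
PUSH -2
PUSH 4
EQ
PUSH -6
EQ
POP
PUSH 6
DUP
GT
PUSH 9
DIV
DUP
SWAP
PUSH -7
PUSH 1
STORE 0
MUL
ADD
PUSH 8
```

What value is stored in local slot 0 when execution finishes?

PUSH -2 → [-2]
PUSH 4  → [-2, 4]
EQ      → [0]
PUSH -6 → [0, -6]
EQ      → [0]
POP     → []
PUSH 6  → [6]
DUP     → [6, 6]
GT      → [0]
PUSH 9  → [0, 9]
DIV     → [0]
DUP     → [0, 0]
SWAP    → [0, 0]
PUSH -7 → [0, 0, -7]
PUSH 1  → [0, 0, -7, 1]
STORE 0 → [0, 0, -7]
MUL     → [0, 0]
ADD     → [0]
PUSH 8  → [0, 8]

1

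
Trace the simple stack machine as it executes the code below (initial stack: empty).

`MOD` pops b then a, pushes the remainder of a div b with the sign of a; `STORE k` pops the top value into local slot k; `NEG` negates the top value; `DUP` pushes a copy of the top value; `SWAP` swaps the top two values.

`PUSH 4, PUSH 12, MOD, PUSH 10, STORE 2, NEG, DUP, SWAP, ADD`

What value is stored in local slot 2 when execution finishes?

10

PUSH 4   4
PUSH 12  4 12
MOD      4
PUSH 10  4 10
STORE 2  4
NEG      -4
DUP      -4 -4
SWAP     -4 -4
ADD      -8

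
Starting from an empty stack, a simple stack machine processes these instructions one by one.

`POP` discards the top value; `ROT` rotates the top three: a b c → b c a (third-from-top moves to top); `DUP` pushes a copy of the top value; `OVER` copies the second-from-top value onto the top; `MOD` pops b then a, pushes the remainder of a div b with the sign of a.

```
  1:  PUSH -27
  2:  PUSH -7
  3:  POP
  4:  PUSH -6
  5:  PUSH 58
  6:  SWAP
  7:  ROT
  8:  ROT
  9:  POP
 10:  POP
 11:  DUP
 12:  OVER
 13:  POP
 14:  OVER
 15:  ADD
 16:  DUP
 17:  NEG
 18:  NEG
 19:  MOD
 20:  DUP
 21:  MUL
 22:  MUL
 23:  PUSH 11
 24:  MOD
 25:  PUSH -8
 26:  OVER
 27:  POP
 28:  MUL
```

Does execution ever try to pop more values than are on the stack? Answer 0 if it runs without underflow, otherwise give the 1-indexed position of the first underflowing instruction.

PUSH -27 → -27
PUSH -7  → -27 -7
POP      → -27
PUSH -6  → -27 -6
PUSH 58  → -27 -6 58
SWAP     → -27 58 -6
ROT      → 58 -6 -27
ROT      → -6 -27 58
POP      → -6 -27
POP      → -6
DUP      → -6 -6
OVER     → -6 -6 -6
POP      → -6 -6
OVER     → -6 -6 -6
ADD      → -6 -12
DUP      → -6 -12 -12
NEG      → -6 -12 12
NEG      → -6 -12 -12
MOD      → -6 0
DUP      → -6 0 0
MUL      → -6 0
MUL      → 0
PUSH 11  → 0 11
MOD      → 0
PUSH -8  → 0 -8
OVER     → 0 -8 0
POP      → 0 -8
MUL      → 0

0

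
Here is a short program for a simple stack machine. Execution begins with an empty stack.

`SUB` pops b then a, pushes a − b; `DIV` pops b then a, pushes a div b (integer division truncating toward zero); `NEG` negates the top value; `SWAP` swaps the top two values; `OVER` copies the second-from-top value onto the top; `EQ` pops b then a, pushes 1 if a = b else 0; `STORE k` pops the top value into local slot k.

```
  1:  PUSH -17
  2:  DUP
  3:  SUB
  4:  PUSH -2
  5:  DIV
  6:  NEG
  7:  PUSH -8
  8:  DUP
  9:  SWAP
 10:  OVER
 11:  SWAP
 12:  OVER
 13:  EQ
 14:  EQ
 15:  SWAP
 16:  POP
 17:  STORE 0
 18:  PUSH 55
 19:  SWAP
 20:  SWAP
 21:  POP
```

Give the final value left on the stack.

0

PUSH -17 : -17
DUP      : -17 -17
SUB      : 0
PUSH -2  : 0 -2
DIV      : 0
NEG      : 0
PUSH -8  : 0 -8
DUP      : 0 -8 -8
SWAP     : 0 -8 -8
OVER     : 0 -8 -8 -8
SWAP     : 0 -8 -8 -8
OVER     : 0 -8 -8 -8 -8
EQ       : 0 -8 -8 1
EQ       : 0 -8 0
SWAP     : 0 0 -8
POP      : 0 0
STORE 0  : 0
PUSH 55  : 0 55
SWAP     : 55 0
SWAP     : 0 55
POP      : 0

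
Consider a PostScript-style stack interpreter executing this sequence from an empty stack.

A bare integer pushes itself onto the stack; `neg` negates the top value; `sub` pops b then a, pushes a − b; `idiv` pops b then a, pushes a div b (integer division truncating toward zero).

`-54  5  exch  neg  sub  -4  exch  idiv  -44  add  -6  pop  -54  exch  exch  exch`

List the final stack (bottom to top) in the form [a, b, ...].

[-54, -44]

-54  : -54
5    : -54 5
exch : 5 -54
neg  : 5 54
sub  : -49
-4   : -49 -4
exch : -4 -49
idiv : 0
-44  : 0 -44
add  : -44
-6   : -44 -6
pop  : -44
-54  : -44 -54
exch : -54 -44
exch : -44 -54
exch : -54 -44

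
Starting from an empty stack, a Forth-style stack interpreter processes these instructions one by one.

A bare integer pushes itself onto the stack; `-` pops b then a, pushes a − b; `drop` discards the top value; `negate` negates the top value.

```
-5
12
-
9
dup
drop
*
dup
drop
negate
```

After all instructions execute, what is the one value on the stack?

-5     → [-5]
12     → [-5, 12]
-      → [-17]
9      → [-17, 9]
dup    → [-17, 9, 9]
drop   → [-17, 9]
*      → [-153]
dup    → [-153, -153]
drop   → [-153]
negate → [153]

153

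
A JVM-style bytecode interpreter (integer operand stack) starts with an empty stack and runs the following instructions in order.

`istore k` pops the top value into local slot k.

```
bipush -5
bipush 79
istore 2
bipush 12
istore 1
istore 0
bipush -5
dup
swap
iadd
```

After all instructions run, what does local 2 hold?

79

bipush -5 : [-5]
bipush 79 : [-5, 79]
istore 2  : [-5]
bipush 12 : [-5, 12]
istore 1  : [-5]
istore 0  : []
bipush -5 : [-5]
dup       : [-5, -5]
swap      : [-5, -5]
iadd      : [-10]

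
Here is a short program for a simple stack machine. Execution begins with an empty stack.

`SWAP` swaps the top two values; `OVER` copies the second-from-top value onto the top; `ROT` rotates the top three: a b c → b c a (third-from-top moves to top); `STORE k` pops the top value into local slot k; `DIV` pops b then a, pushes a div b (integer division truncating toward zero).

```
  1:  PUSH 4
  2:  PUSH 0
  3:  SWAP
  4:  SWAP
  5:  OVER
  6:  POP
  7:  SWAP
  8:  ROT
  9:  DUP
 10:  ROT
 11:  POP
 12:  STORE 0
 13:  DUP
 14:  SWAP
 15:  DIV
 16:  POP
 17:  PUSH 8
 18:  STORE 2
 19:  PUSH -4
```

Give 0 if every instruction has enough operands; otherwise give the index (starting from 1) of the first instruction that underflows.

8

PUSH 4 -> [4]
PUSH 0 -> [4, 0]
SWAP   -> [0, 4]
SWAP   -> [4, 0]
OVER   -> [4, 0, 4]
POP    -> [4, 0]
SWAP   -> [0, 4]
ROT  — needs 3 operands, stack has 2 → underflow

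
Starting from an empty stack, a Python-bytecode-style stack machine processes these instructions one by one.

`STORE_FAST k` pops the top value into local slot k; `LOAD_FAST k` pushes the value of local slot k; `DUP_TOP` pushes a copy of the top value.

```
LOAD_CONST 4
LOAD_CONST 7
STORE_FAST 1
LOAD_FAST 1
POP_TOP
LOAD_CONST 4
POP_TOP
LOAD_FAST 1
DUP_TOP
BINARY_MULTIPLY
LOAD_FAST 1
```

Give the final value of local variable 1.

LOAD_CONST 4    → 4
LOAD_CONST 7    → 4 7
STORE_FAST 1    → 4
LOAD_FAST 1     → 4 7
POP_TOP         → 4
LOAD_CONST 4    → 4 4
POP_TOP         → 4
LOAD_FAST 1     → 4 7
DUP_TOP         → 4 7 7
BINARY_MULTIPLY → 4 49
LOAD_FAST 1     → 4 49 7

7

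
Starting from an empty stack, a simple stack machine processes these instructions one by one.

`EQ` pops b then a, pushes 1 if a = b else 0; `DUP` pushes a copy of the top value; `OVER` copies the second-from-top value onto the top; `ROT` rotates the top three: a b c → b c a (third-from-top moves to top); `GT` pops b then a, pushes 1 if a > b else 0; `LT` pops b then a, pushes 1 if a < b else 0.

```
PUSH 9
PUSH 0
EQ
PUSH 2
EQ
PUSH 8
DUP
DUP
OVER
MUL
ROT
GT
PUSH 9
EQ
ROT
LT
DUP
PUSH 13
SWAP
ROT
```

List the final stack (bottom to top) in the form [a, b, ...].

[8, 13, 0, 0]

PUSH 9  -> 9
PUSH 0  -> 9 0
EQ      -> 0
PUSH 2  -> 0 2
EQ      -> 0
PUSH 8  -> 0 8
DUP     -> 0 8 8
DUP     -> 0 8 8 8
OVER    -> 0 8 8 8 8
MUL     -> 0 8 8 64
ROT     -> 0 8 64 8
GT      -> 0 8 1
PUSH 9  -> 0 8 1 9
EQ      -> 0 8 0
ROT     -> 8 0 0
LT      -> 8 0
DUP     -> 8 0 0
PUSH 13 -> 8 0 0 13
SWAP    -> 8 0 13 0
ROT     -> 8 13 0 0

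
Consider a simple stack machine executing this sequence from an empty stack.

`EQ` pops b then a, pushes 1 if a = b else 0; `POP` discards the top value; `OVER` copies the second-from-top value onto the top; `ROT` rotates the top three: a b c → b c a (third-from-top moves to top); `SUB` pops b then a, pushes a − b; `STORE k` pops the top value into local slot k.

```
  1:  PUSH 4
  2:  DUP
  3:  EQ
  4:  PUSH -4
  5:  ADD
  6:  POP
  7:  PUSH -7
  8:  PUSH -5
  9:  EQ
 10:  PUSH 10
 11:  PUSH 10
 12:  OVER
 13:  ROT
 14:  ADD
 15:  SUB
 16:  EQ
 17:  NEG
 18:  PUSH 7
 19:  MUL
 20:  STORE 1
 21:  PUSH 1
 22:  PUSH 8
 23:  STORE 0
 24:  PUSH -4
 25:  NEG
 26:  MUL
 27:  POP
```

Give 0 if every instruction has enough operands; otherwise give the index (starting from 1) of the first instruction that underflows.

0

PUSH 4  : 4
DUP     : 4 4
EQ      : 1
PUSH -4 : 1 -4
ADD     : -3
POP     : (empty)
PUSH -7 : -7
PUSH -5 : -7 -5
EQ      : 0
PUSH 10 : 0 10
PUSH 10 : 0 10 10
OVER    : 0 10 10 10
ROT     : 0 10 10 10
ADD     : 0 10 20
SUB     : 0 -10
EQ      : 0
NEG     : 0
PUSH 7  : 0 7
MUL     : 0
STORE 1 : (empty)
PUSH 1  : 1
PUSH 8  : 1 8
STORE 0 : 1
PUSH -4 : 1 -4
NEG     : 1 4
MUL     : 4
POP     : (empty)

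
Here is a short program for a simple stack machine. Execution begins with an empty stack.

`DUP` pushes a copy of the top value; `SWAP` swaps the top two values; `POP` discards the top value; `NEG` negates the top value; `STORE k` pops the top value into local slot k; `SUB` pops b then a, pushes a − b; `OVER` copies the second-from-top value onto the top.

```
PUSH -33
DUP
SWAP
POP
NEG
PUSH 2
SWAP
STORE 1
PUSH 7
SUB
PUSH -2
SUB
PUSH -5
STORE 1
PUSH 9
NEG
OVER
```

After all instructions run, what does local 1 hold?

PUSH -33 -> -33
DUP      -> -33 -33
SWAP     -> -33 -33
POP      -> -33
NEG      -> 33
PUSH 2   -> 33 2
SWAP     -> 2 33
STORE 1  -> 2
PUSH 7   -> 2 7
SUB      -> -5
PUSH -2  -> -5 -2
SUB      -> -3
PUSH -5  -> -3 -5
STORE 1  -> -3
PUSH 9   -> -3 9
NEG      -> -3 -9
OVER     -> -3 -9 -3

-5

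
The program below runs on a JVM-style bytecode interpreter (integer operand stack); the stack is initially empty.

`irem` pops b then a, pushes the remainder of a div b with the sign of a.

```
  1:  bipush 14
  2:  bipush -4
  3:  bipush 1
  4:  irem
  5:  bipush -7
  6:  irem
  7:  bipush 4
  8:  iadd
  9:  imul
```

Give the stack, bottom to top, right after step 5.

bipush 14  [14]
bipush -4  [14, -4]
bipush 1   [14, -4, 1]
irem       [14, 0]
bipush -7  [14, 0, -7]

[14, 0, -7]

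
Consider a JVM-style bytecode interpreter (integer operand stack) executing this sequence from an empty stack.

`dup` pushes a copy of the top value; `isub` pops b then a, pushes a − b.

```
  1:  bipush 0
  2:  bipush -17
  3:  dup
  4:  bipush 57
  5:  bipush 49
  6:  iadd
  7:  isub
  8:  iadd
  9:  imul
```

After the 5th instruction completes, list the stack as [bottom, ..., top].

[0, -17, -17, 57, 49]

bipush 0    0
bipush -17  0 -17
dup         0 -17 -17
bipush 57   0 -17 -17 57
bipush 49   0 -17 -17 57 49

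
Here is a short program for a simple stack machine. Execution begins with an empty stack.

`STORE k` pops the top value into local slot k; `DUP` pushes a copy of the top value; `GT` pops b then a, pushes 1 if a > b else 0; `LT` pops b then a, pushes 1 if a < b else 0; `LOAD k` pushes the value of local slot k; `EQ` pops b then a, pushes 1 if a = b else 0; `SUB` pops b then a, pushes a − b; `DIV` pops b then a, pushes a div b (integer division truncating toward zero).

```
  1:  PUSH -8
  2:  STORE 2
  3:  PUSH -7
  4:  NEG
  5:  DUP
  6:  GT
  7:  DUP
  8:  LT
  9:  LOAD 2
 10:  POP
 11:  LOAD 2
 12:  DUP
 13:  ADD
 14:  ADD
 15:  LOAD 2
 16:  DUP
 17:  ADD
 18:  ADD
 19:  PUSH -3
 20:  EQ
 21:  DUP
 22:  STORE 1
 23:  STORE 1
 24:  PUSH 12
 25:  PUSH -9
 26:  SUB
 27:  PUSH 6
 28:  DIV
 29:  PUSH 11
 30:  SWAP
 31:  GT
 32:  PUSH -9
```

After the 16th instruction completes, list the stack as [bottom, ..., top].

PUSH -8 : -8
STORE 2 : (empty)
PUSH -7 : -7
NEG     : 7
DUP     : 7 7
GT      : 0
DUP     : 0 0
LT      : 0
LOAD 2  : 0 -8
POP     : 0
LOAD 2  : 0 -8
DUP     : 0 -8 -8
ADD     : 0 -16
ADD     : -16
LOAD 2  : -16 -8
DUP     : -16 -8 -8

[-16, -8, -8]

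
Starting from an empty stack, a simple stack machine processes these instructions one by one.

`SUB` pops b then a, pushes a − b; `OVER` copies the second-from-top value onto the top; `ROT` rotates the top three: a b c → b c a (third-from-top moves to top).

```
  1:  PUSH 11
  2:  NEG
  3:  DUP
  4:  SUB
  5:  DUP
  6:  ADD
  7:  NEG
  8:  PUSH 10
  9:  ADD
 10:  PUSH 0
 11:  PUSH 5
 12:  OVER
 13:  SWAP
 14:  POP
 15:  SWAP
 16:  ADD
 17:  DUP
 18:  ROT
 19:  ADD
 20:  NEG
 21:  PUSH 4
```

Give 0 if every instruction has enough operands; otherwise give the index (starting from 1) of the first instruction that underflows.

0

PUSH 11 : 11
NEG     : -11
DUP     : -11 -11
SUB     : 0
DUP     : 0 0
ADD     : 0
NEG     : 0
PUSH 10 : 0 10
ADD     : 10
PUSH 0  : 10 0
PUSH 5  : 10 0 5
OVER    : 10 0 5 0
SWAP    : 10 0 0 5
POP     : 10 0 0
SWAP    : 10 0 0
ADD     : 10 0
DUP     : 10 0 0
ROT     : 0 0 10
ADD     : 0 10
NEG     : 0 -10
PUSH 4  : 0 -10 4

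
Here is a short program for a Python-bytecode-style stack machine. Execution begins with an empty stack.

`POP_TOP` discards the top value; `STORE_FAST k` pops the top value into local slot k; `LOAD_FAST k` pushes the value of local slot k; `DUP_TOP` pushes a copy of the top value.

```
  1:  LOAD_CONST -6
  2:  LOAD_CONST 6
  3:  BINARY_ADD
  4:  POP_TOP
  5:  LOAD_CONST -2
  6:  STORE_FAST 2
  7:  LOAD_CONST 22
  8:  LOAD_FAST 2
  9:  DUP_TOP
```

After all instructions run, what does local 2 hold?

-2

LOAD_CONST -6 -> -6
LOAD_CONST 6  -> -6 6
BINARY_ADD    -> 0
POP_TOP       -> (empty)
LOAD_CONST -2 -> -2
STORE_FAST 2  -> (empty)
LOAD_CONST 22 -> 22
LOAD_FAST 2   -> 22 -2
DUP_TOP       -> 22 -2 -2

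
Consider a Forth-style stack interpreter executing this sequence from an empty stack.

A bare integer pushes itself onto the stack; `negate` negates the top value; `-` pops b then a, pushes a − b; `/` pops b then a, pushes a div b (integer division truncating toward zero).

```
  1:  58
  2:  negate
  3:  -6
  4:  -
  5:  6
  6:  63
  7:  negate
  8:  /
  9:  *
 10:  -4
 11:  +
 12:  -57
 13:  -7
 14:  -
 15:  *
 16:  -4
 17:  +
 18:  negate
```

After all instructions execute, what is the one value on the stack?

58     -> 58
negate -> -58
-6     -> -58 -6
-      -> -52
6      -> -52 6
63     -> -52 6 63
negate -> -52 6 -63
/      -> -52 0
*      -> 0
-4     -> 0 -4
+      -> -4
-57    -> -4 -57
-7     -> -4 -57 -7
-      -> -4 -50
*      -> 200
-4     -> 200 -4
+      -> 196
negate -> -196

-196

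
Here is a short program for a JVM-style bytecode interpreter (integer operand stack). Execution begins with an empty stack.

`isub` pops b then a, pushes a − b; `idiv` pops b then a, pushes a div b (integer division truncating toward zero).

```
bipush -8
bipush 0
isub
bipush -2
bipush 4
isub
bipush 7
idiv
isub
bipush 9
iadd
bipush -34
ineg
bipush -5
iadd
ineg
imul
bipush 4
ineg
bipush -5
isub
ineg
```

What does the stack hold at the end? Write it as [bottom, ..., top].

[-29, -1]

bipush -8  -> [-8]
bipush 0   -> [-8, 0]
isub       -> [-8]
bipush -2  -> [-8, -2]
bipush 4   -> [-8, -2, 4]
isub       -> [-8, -6]
bipush 7   -> [-8, -6, 7]
idiv       -> [-8, 0]
isub       -> [-8]
bipush 9   -> [-8, 9]
iadd       -> [1]
bipush -34 -> [1, -34]
ineg       -> [1, 34]
bipush -5  -> [1, 34, -5]
iadd       -> [1, 29]
ineg       -> [1, -29]
imul       -> [-29]
bipush 4   -> [-29, 4]
ineg       -> [-29, -4]
bipush -5  -> [-29, -4, -5]
isub       -> [-29, 1]
ineg       -> [-29, -1]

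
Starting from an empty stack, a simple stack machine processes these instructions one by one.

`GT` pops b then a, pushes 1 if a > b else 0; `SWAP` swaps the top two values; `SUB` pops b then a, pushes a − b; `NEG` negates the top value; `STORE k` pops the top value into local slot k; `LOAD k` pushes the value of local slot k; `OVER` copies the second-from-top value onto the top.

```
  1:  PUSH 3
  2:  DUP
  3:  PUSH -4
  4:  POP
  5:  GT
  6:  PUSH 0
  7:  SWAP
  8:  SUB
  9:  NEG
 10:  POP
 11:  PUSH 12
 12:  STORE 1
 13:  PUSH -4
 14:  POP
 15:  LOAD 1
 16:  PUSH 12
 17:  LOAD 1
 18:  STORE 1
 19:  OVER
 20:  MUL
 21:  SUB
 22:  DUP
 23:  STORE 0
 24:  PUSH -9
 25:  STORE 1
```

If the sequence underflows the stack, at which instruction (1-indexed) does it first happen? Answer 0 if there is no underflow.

PUSH 3  → 3
DUP     → 3 3
PUSH -4 → 3 3 -4
POP     → 3 3
GT      → 0
PUSH 0  → 0 0
SWAP    → 0 0
SUB     → 0
NEG     → 0
POP     → (empty)
PUSH 12 → 12
STORE 1 → (empty)
PUSH -4 → -4
POP     → (empty)
LOAD 1  → 12
PUSH 12 → 12 12
LOAD 1  → 12 12 12
STORE 1 → 12 12
OVER    → 12 12 12
MUL     → 12 144
SUB     → -132
DUP     → -132 -132
STORE 0 → -132
PUSH -9 → -132 -9
STORE 1 → -132

0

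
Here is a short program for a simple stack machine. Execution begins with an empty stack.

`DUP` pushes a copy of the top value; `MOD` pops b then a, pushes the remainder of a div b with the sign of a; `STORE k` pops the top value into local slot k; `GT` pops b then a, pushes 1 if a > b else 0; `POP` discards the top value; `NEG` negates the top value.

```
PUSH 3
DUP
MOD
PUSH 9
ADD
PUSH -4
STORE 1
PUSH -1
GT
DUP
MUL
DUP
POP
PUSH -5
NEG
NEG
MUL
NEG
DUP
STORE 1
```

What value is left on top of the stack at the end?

5

PUSH 3   3
DUP      3 3
MOD      0
PUSH 9   0 9
ADD      9
PUSH -4  9 -4
STORE 1  9
PUSH -1  9 -1
GT       1
DUP      1 1
MUL      1
DUP      1 1
POP      1
PUSH -5  1 -5
NEG      1 5
NEG      1 -5
MUL      -5
NEG      5
DUP      5 5
STORE 1  5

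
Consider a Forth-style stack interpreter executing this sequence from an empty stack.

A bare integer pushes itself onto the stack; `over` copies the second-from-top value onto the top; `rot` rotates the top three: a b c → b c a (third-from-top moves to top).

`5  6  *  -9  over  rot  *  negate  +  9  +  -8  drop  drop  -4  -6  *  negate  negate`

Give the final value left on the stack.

5      → [5]
6      → [5, 6]
*      → [30]
-9     → [30, -9]
over   → [30, -9, 30]
rot    → [-9, 30, 30]
*      → [-9, 900]
negate → [-9, -900]
+      → [-909]
9      → [-909, 9]
+      → [-900]
-8     → [-900, -8]
drop   → [-900]
drop   → []
-4     → [-4]
-6     → [-4, -6]
*      → [24]
negate → [-24]
negate → [24]

24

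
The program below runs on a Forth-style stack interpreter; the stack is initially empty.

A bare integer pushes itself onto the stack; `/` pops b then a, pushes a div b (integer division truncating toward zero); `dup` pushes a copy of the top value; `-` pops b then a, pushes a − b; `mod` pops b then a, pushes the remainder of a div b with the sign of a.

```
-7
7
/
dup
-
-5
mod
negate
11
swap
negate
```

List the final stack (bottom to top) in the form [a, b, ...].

-7     : -7
7      : -7 7
/      : -1
dup    : -1 -1
-      : 0
-5     : 0 -5
mod    : 0
negate : 0
11     : 0 11
swap   : 11 0
negate : 11 0

[11, 0]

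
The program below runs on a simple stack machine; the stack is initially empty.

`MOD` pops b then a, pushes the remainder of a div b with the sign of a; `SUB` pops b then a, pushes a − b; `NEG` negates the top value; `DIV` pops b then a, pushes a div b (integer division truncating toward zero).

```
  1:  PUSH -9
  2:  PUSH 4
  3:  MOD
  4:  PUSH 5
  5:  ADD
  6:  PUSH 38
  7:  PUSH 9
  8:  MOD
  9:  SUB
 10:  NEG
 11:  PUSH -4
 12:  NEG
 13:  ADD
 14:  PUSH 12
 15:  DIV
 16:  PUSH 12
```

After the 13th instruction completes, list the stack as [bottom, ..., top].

[2]

PUSH -9 -> -9
PUSH 4  -> -9 4
MOD     -> -1
PUSH 5  -> -1 5
ADD     -> 4
PUSH 38 -> 4 38
PUSH 9  -> 4 38 9
MOD     -> 4 2
SUB     -> 2
NEG     -> -2
PUSH -4 -> -2 -4
NEG     -> -2 4
ADD     -> 2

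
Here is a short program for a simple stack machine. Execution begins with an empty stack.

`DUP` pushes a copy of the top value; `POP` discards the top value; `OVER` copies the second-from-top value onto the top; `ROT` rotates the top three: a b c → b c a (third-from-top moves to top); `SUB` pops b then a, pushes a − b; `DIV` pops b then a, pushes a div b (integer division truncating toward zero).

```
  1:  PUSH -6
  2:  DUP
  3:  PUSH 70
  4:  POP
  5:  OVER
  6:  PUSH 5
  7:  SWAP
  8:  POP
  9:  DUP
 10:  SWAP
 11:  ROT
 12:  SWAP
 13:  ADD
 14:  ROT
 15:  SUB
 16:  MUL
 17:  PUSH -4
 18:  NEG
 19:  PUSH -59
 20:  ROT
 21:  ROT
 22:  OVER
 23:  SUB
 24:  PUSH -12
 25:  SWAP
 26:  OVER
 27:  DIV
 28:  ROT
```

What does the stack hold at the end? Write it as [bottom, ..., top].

PUSH -6  → -6
DUP      → -6 -6
PUSH 70  → -6 -6 70
POP      → -6 -6
OVER     → -6 -6 -6
PUSH 5   → -6 -6 -6 5
SWAP     → -6 -6 5 -6
POP      → -6 -6 5
DUP      → -6 -6 5 5
SWAP     → -6 -6 5 5
ROT      → -6 5 5 -6
SWAP     → -6 5 -6 5
ADD      → -6 5 -1
ROT      → 5 -1 -6
SUB      → 5 5
MUL      → 25
PUSH -4  → 25 -4
NEG      → 25 4
PUSH -59 → 25 4 -59
ROT      → 4 -59 25
ROT      → -59 25 4
OVER     → -59 25 4 25
SUB      → -59 25 -21
PUSH -12 → -59 25 -21 -12
SWAP     → -59 25 -12 -21
OVER     → -59 25 -12 -21 -12
DIV      → -59 25 -12 1
ROT      → -59 -12 1 25

[-59, -12, 1, 25]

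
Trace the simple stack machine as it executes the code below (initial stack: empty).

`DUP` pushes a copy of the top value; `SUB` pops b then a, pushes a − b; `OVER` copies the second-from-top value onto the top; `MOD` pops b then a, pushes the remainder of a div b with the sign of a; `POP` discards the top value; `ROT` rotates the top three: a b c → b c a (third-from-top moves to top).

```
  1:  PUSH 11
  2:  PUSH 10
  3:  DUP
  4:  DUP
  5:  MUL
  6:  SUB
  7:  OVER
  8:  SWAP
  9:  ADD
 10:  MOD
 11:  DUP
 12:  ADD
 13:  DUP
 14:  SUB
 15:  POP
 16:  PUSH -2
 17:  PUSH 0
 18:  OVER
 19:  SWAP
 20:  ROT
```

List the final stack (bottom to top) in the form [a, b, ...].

[-2, 0, -2]

PUSH 11 → [11]
PUSH 10 → [11, 10]
DUP     → [11, 10, 10]
DUP     → [11, 10, 10, 10]
MUL     → [11, 10, 100]
SUB     → [11, -90]
OVER    → [11, -90, 11]
SWAP    → [11, 11, -90]
ADD     → [11, -79]
MOD     → [11]
DUP     → [11, 11]
ADD     → [22]
DUP     → [22, 22]
SUB     → [0]
POP     → []
PUSH -2 → [-2]
PUSH 0  → [-2, 0]
OVER    → [-2, 0, -2]
SWAP    → [-2, -2, 0]
ROT     → [-2, 0, -2]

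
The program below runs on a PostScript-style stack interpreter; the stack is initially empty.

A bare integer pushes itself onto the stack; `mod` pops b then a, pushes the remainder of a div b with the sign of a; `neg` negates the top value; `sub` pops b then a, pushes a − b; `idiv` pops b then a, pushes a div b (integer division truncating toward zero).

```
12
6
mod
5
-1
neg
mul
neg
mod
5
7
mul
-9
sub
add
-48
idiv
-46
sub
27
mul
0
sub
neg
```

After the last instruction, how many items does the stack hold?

1

12   -> 12
6    -> 12 6
mod  -> 0
5    -> 0 5
-1   -> 0 5 -1
neg  -> 0 5 1
mul  -> 0 5
neg  -> 0 -5
mod  -> 0
5    -> 0 5
7    -> 0 5 7
mul  -> 0 35
-9   -> 0 35 -9
sub  -> 0 44
add  -> 44
-48  -> 44 -48
idiv -> 0
-46  -> 0 -46
sub  -> 46
27   -> 46 27
mul  -> 1242
0    -> 1242 0
sub  -> 1242
neg  -> -1242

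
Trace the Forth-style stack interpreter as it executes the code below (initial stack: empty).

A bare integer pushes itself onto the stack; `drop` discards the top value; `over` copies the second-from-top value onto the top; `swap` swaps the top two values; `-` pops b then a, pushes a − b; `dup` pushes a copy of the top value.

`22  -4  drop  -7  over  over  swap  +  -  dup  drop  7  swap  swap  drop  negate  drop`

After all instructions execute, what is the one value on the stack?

22     → 22
-4     → 22 -4
drop   → 22
-7     → 22 -7
over   → 22 -7 22
over   → 22 -7 22 -7
swap   → 22 -7 -7 22
+      → 22 -7 15
-      → 22 -22
dup    → 22 -22 -22
drop   → 22 -22
7      → 22 -22 7
swap   → 22 7 -22
swap   → 22 -22 7
drop   → 22 -22
negate → 22 22
drop   → 22

22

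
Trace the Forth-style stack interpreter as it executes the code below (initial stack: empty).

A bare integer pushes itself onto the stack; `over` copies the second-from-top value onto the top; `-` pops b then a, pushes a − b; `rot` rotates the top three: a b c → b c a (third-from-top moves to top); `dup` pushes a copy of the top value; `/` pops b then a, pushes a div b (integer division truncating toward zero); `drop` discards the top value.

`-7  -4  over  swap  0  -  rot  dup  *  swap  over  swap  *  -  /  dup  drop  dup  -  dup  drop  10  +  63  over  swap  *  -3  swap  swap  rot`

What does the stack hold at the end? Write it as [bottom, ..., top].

-7    [-7]
-4    [-7, -4]
over  [-7, -4, -7]
swap  [-7, -7, -4]
0     [-7, -7, -4, 0]
-     [-7, -7, -4]
rot   [-7, -4, -7]
dup   [-7, -4, -7, -7]
*     [-7, -4, 49]
swap  [-7, 49, -4]
over  [-7, 49, -4, 49]
swap  [-7, 49, 49, -4]
*     [-7, 49, -196]
-     [-7, 245]
/     [0]
dup   [0, 0]
drop  [0]
dup   [0, 0]
-     [0]
dup   [0, 0]
drop  [0]
10    [0, 10]
+     [10]
63    [10, 63]
over  [10, 63, 10]
swap  [10, 10, 63]
*     [10, 630]
-3    [10, 630, -3]
swap  [10, -3, 630]
swap  [10, 630, -3]
rot   [630, -3, 10]

[630, -3, 10]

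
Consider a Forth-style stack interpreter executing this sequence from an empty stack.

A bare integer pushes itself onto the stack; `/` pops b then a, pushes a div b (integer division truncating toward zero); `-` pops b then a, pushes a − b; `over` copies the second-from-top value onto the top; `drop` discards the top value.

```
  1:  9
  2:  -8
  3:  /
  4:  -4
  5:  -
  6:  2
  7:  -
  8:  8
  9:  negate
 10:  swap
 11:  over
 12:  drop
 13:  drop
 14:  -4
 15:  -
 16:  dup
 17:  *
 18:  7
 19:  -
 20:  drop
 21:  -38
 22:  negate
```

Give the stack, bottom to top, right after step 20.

[]

9       9
-8      9 -8
/       -1
-4      -1 -4
-       3
2       3 2
-       1
8       1 8
negate  1 -8
swap    -8 1
over    -8 1 -8
drop    -8 1
drop    -8
-4      -8 -4
-       -4
dup     -4 -4
*       16
7       16 7
-       9
drop    (empty)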